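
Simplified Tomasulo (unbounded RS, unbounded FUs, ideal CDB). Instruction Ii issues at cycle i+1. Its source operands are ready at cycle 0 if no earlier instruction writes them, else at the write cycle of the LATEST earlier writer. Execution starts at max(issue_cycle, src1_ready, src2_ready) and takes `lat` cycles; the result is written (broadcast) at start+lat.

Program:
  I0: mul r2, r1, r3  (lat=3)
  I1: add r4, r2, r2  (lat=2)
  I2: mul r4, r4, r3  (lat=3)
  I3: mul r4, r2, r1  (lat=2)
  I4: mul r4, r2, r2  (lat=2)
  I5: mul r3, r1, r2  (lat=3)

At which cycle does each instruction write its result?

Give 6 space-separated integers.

Answer: 4 6 9 6 7 9

Derivation:
I0 mul r2: issue@1 deps=(None,None) exec_start@1 write@4
I1 add r4: issue@2 deps=(0,0) exec_start@4 write@6
I2 mul r4: issue@3 deps=(1,None) exec_start@6 write@9
I3 mul r4: issue@4 deps=(0,None) exec_start@4 write@6
I4 mul r4: issue@5 deps=(0,0) exec_start@5 write@7
I5 mul r3: issue@6 deps=(None,0) exec_start@6 write@9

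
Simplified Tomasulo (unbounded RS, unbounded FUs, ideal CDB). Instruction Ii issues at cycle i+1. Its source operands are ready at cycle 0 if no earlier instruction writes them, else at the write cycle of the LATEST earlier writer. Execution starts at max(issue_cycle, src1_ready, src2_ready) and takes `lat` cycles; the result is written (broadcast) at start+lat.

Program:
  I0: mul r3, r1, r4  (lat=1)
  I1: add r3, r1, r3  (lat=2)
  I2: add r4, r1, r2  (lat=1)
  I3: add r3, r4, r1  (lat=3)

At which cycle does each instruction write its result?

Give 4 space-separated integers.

Answer: 2 4 4 7

Derivation:
I0 mul r3: issue@1 deps=(None,None) exec_start@1 write@2
I1 add r3: issue@2 deps=(None,0) exec_start@2 write@4
I2 add r4: issue@3 deps=(None,None) exec_start@3 write@4
I3 add r3: issue@4 deps=(2,None) exec_start@4 write@7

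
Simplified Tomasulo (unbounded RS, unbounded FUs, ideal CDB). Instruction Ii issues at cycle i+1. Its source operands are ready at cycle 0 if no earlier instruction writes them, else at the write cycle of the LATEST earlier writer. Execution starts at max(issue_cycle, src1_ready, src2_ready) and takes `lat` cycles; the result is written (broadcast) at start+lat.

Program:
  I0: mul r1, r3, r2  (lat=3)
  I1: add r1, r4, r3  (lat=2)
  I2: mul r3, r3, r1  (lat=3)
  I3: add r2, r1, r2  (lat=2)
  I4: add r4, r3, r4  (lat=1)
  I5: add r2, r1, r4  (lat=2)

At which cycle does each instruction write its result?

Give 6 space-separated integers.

I0 mul r1: issue@1 deps=(None,None) exec_start@1 write@4
I1 add r1: issue@2 deps=(None,None) exec_start@2 write@4
I2 mul r3: issue@3 deps=(None,1) exec_start@4 write@7
I3 add r2: issue@4 deps=(1,None) exec_start@4 write@6
I4 add r4: issue@5 deps=(2,None) exec_start@7 write@8
I5 add r2: issue@6 deps=(1,4) exec_start@8 write@10

Answer: 4 4 7 6 8 10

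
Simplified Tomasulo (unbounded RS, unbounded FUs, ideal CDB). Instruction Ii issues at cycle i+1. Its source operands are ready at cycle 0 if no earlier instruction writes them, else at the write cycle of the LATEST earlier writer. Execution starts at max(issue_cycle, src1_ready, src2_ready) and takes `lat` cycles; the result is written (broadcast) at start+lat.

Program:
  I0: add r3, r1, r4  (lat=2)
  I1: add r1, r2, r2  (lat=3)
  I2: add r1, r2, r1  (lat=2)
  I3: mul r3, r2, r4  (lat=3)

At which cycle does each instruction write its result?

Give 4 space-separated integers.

Answer: 3 5 7 7

Derivation:
I0 add r3: issue@1 deps=(None,None) exec_start@1 write@3
I1 add r1: issue@2 deps=(None,None) exec_start@2 write@5
I2 add r1: issue@3 deps=(None,1) exec_start@5 write@7
I3 mul r3: issue@4 deps=(None,None) exec_start@4 write@7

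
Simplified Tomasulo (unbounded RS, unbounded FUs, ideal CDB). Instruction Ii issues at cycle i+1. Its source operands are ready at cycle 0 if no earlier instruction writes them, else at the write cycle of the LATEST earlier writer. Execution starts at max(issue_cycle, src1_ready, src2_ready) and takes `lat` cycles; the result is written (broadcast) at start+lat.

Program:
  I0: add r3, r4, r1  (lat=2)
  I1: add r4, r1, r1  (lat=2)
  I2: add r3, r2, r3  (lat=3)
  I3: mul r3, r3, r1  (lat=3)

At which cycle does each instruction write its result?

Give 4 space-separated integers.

Answer: 3 4 6 9

Derivation:
I0 add r3: issue@1 deps=(None,None) exec_start@1 write@3
I1 add r4: issue@2 deps=(None,None) exec_start@2 write@4
I2 add r3: issue@3 deps=(None,0) exec_start@3 write@6
I3 mul r3: issue@4 deps=(2,None) exec_start@6 write@9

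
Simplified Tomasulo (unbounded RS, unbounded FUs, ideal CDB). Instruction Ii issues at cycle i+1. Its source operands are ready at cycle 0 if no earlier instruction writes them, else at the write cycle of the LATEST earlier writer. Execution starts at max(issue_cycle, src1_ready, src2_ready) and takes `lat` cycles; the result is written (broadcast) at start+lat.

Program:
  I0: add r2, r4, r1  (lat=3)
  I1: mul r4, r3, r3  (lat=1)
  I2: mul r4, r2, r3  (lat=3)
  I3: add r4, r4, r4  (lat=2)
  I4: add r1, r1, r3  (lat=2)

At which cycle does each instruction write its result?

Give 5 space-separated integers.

I0 add r2: issue@1 deps=(None,None) exec_start@1 write@4
I1 mul r4: issue@2 deps=(None,None) exec_start@2 write@3
I2 mul r4: issue@3 deps=(0,None) exec_start@4 write@7
I3 add r4: issue@4 deps=(2,2) exec_start@7 write@9
I4 add r1: issue@5 deps=(None,None) exec_start@5 write@7

Answer: 4 3 7 9 7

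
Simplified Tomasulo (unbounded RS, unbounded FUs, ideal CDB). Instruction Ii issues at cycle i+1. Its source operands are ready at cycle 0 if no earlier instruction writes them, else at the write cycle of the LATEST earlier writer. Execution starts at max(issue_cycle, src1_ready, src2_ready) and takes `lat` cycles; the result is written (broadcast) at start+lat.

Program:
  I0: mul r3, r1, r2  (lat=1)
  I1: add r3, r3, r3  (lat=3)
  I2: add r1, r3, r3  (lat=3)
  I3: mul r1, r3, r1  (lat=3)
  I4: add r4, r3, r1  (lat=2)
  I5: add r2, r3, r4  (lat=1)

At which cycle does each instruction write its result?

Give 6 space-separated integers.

I0 mul r3: issue@1 deps=(None,None) exec_start@1 write@2
I1 add r3: issue@2 deps=(0,0) exec_start@2 write@5
I2 add r1: issue@3 deps=(1,1) exec_start@5 write@8
I3 mul r1: issue@4 deps=(1,2) exec_start@8 write@11
I4 add r4: issue@5 deps=(1,3) exec_start@11 write@13
I5 add r2: issue@6 deps=(1,4) exec_start@13 write@14

Answer: 2 5 8 11 13 14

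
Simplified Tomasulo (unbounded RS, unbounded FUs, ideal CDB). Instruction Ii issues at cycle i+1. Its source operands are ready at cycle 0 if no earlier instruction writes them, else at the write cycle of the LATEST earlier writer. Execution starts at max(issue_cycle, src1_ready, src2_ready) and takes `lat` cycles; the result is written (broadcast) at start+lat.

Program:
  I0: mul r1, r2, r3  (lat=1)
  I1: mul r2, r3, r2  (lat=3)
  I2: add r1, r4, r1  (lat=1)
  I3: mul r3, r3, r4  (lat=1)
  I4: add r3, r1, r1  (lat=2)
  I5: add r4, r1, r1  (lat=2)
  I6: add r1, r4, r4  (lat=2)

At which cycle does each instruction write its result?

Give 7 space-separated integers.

I0 mul r1: issue@1 deps=(None,None) exec_start@1 write@2
I1 mul r2: issue@2 deps=(None,None) exec_start@2 write@5
I2 add r1: issue@3 deps=(None,0) exec_start@3 write@4
I3 mul r3: issue@4 deps=(None,None) exec_start@4 write@5
I4 add r3: issue@5 deps=(2,2) exec_start@5 write@7
I5 add r4: issue@6 deps=(2,2) exec_start@6 write@8
I6 add r1: issue@7 deps=(5,5) exec_start@8 write@10

Answer: 2 5 4 5 7 8 10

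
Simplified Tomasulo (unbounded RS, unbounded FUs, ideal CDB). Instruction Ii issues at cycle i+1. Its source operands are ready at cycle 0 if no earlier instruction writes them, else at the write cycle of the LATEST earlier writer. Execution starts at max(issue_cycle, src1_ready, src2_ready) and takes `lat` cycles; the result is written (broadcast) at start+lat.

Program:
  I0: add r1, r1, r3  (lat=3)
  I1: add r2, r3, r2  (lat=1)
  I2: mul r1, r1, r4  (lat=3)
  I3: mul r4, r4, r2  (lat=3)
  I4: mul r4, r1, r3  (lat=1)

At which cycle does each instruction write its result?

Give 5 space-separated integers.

Answer: 4 3 7 7 8

Derivation:
I0 add r1: issue@1 deps=(None,None) exec_start@1 write@4
I1 add r2: issue@2 deps=(None,None) exec_start@2 write@3
I2 mul r1: issue@3 deps=(0,None) exec_start@4 write@7
I3 mul r4: issue@4 deps=(None,1) exec_start@4 write@7
I4 mul r4: issue@5 deps=(2,None) exec_start@7 write@8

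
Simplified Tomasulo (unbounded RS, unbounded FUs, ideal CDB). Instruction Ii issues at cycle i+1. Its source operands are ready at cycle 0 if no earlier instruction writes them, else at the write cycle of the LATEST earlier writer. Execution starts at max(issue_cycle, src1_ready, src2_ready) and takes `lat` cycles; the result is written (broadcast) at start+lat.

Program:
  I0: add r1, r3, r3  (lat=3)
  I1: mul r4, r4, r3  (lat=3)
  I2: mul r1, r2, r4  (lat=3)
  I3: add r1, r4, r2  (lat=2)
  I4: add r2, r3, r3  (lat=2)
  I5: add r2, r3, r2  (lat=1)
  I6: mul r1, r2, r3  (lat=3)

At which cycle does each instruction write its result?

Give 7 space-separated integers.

Answer: 4 5 8 7 7 8 11

Derivation:
I0 add r1: issue@1 deps=(None,None) exec_start@1 write@4
I1 mul r4: issue@2 deps=(None,None) exec_start@2 write@5
I2 mul r1: issue@3 deps=(None,1) exec_start@5 write@8
I3 add r1: issue@4 deps=(1,None) exec_start@5 write@7
I4 add r2: issue@5 deps=(None,None) exec_start@5 write@7
I5 add r2: issue@6 deps=(None,4) exec_start@7 write@8
I6 mul r1: issue@7 deps=(5,None) exec_start@8 write@11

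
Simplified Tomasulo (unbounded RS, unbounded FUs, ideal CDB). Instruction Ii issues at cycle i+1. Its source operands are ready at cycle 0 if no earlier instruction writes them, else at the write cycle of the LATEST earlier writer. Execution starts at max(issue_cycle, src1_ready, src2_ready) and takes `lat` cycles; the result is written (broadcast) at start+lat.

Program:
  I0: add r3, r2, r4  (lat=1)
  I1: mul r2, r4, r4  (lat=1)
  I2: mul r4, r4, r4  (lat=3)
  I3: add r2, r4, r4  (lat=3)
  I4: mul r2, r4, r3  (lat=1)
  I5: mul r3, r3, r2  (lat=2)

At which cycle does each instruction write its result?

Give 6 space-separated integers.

Answer: 2 3 6 9 7 9

Derivation:
I0 add r3: issue@1 deps=(None,None) exec_start@1 write@2
I1 mul r2: issue@2 deps=(None,None) exec_start@2 write@3
I2 mul r4: issue@3 deps=(None,None) exec_start@3 write@6
I3 add r2: issue@4 deps=(2,2) exec_start@6 write@9
I4 mul r2: issue@5 deps=(2,0) exec_start@6 write@7
I5 mul r3: issue@6 deps=(0,4) exec_start@7 write@9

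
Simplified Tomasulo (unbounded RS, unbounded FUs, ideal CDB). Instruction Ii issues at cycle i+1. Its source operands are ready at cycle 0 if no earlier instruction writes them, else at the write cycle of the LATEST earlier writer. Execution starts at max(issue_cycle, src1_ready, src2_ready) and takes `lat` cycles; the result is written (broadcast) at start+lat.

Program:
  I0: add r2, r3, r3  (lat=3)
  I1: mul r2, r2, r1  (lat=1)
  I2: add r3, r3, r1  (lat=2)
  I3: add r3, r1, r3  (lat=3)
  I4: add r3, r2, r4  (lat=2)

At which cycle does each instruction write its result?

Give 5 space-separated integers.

Answer: 4 5 5 8 7

Derivation:
I0 add r2: issue@1 deps=(None,None) exec_start@1 write@4
I1 mul r2: issue@2 deps=(0,None) exec_start@4 write@5
I2 add r3: issue@3 deps=(None,None) exec_start@3 write@5
I3 add r3: issue@4 deps=(None,2) exec_start@5 write@8
I4 add r3: issue@5 deps=(1,None) exec_start@5 write@7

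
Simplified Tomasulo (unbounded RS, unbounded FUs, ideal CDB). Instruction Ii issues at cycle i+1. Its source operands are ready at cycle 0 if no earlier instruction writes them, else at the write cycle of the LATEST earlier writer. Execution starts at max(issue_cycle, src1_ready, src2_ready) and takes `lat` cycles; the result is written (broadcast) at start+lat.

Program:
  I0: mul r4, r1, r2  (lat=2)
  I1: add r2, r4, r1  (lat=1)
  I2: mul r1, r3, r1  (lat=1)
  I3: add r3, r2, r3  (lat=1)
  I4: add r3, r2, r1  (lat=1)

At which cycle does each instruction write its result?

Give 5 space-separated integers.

Answer: 3 4 4 5 6

Derivation:
I0 mul r4: issue@1 deps=(None,None) exec_start@1 write@3
I1 add r2: issue@2 deps=(0,None) exec_start@3 write@4
I2 mul r1: issue@3 deps=(None,None) exec_start@3 write@4
I3 add r3: issue@4 deps=(1,None) exec_start@4 write@5
I4 add r3: issue@5 deps=(1,2) exec_start@5 write@6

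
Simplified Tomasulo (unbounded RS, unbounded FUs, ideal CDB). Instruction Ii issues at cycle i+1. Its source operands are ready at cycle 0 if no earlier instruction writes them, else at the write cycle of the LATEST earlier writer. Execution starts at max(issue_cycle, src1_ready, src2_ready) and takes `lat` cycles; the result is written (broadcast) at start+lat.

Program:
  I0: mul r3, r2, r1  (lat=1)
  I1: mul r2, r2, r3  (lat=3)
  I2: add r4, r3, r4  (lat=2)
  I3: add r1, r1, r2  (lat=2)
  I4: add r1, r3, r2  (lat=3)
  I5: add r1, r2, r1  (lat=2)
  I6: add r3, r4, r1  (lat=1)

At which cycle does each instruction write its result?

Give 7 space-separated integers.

I0 mul r3: issue@1 deps=(None,None) exec_start@1 write@2
I1 mul r2: issue@2 deps=(None,0) exec_start@2 write@5
I2 add r4: issue@3 deps=(0,None) exec_start@3 write@5
I3 add r1: issue@4 deps=(None,1) exec_start@5 write@7
I4 add r1: issue@5 deps=(0,1) exec_start@5 write@8
I5 add r1: issue@6 deps=(1,4) exec_start@8 write@10
I6 add r3: issue@7 deps=(2,5) exec_start@10 write@11

Answer: 2 5 5 7 8 10 11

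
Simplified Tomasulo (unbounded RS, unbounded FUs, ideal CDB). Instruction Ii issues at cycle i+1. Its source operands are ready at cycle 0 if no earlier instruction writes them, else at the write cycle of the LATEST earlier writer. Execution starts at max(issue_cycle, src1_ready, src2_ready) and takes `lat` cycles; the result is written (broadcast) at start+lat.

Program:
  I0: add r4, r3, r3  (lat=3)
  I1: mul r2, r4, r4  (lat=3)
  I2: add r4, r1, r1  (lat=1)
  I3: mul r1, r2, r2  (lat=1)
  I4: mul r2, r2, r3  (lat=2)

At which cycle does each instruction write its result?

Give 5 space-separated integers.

Answer: 4 7 4 8 9

Derivation:
I0 add r4: issue@1 deps=(None,None) exec_start@1 write@4
I1 mul r2: issue@2 deps=(0,0) exec_start@4 write@7
I2 add r4: issue@3 deps=(None,None) exec_start@3 write@4
I3 mul r1: issue@4 deps=(1,1) exec_start@7 write@8
I4 mul r2: issue@5 deps=(1,None) exec_start@7 write@9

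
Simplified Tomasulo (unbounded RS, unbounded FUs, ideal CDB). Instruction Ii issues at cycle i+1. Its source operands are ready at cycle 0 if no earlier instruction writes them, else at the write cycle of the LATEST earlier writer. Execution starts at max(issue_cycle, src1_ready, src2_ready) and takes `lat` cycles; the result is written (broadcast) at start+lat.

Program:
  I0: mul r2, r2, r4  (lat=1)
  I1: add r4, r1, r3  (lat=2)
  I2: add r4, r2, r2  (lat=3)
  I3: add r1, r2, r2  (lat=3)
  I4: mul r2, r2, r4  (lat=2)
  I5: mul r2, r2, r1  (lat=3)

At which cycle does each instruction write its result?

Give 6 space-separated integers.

I0 mul r2: issue@1 deps=(None,None) exec_start@1 write@2
I1 add r4: issue@2 deps=(None,None) exec_start@2 write@4
I2 add r4: issue@3 deps=(0,0) exec_start@3 write@6
I3 add r1: issue@4 deps=(0,0) exec_start@4 write@7
I4 mul r2: issue@5 deps=(0,2) exec_start@6 write@8
I5 mul r2: issue@6 deps=(4,3) exec_start@8 write@11

Answer: 2 4 6 7 8 11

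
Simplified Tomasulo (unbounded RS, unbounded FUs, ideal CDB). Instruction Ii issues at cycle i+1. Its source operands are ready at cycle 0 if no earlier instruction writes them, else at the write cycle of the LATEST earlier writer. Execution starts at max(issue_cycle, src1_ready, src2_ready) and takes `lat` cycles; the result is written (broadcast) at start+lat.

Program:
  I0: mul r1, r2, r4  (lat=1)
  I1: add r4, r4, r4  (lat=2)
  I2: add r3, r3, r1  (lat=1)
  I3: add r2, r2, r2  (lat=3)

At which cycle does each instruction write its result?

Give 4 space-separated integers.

I0 mul r1: issue@1 deps=(None,None) exec_start@1 write@2
I1 add r4: issue@2 deps=(None,None) exec_start@2 write@4
I2 add r3: issue@3 deps=(None,0) exec_start@3 write@4
I3 add r2: issue@4 deps=(None,None) exec_start@4 write@7

Answer: 2 4 4 7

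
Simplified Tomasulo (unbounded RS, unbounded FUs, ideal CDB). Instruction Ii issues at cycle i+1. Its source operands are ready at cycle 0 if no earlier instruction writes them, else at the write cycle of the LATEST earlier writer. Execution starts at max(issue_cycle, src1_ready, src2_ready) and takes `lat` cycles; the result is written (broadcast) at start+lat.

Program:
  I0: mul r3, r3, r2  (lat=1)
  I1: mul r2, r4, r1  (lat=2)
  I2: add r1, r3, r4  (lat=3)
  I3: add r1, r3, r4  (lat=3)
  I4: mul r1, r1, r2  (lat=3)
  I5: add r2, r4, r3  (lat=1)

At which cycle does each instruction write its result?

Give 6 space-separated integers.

Answer: 2 4 6 7 10 7

Derivation:
I0 mul r3: issue@1 deps=(None,None) exec_start@1 write@2
I1 mul r2: issue@2 deps=(None,None) exec_start@2 write@4
I2 add r1: issue@3 deps=(0,None) exec_start@3 write@6
I3 add r1: issue@4 deps=(0,None) exec_start@4 write@7
I4 mul r1: issue@5 deps=(3,1) exec_start@7 write@10
I5 add r2: issue@6 deps=(None,0) exec_start@6 write@7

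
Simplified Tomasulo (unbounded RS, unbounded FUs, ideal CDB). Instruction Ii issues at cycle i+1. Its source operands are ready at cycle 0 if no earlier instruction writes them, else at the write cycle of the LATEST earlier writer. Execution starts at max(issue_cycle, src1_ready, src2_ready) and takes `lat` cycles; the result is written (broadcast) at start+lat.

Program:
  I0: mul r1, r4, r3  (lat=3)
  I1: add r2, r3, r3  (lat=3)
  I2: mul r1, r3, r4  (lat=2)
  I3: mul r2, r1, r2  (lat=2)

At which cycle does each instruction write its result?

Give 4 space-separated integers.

I0 mul r1: issue@1 deps=(None,None) exec_start@1 write@4
I1 add r2: issue@2 deps=(None,None) exec_start@2 write@5
I2 mul r1: issue@3 deps=(None,None) exec_start@3 write@5
I3 mul r2: issue@4 deps=(2,1) exec_start@5 write@7

Answer: 4 5 5 7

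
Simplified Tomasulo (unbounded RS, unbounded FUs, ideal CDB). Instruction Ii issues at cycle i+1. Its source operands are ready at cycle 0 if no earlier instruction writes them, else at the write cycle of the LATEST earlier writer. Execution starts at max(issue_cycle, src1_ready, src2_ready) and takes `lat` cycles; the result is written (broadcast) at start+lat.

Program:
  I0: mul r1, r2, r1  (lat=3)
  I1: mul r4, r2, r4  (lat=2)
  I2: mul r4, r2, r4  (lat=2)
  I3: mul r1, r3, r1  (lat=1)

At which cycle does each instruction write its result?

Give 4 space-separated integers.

Answer: 4 4 6 5

Derivation:
I0 mul r1: issue@1 deps=(None,None) exec_start@1 write@4
I1 mul r4: issue@2 deps=(None,None) exec_start@2 write@4
I2 mul r4: issue@3 deps=(None,1) exec_start@4 write@6
I3 mul r1: issue@4 deps=(None,0) exec_start@4 write@5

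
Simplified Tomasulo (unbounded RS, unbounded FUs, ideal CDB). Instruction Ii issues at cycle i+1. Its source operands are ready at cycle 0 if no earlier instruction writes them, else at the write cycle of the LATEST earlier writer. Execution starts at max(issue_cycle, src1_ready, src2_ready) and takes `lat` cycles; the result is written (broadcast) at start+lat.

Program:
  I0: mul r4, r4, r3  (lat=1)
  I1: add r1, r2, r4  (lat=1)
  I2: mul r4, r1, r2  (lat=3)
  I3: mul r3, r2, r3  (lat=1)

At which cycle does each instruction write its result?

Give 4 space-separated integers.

Answer: 2 3 6 5

Derivation:
I0 mul r4: issue@1 deps=(None,None) exec_start@1 write@2
I1 add r1: issue@2 deps=(None,0) exec_start@2 write@3
I2 mul r4: issue@3 deps=(1,None) exec_start@3 write@6
I3 mul r3: issue@4 deps=(None,None) exec_start@4 write@5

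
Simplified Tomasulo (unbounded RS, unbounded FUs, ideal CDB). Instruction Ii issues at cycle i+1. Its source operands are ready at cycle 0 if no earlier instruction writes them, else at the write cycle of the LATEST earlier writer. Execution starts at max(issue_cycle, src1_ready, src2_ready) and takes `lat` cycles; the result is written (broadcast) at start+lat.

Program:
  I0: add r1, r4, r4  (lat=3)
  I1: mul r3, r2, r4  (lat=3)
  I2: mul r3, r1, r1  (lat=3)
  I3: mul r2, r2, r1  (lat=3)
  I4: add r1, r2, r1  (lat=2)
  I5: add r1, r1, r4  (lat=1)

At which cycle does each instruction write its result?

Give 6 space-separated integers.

I0 add r1: issue@1 deps=(None,None) exec_start@1 write@4
I1 mul r3: issue@2 deps=(None,None) exec_start@2 write@5
I2 mul r3: issue@3 deps=(0,0) exec_start@4 write@7
I3 mul r2: issue@4 deps=(None,0) exec_start@4 write@7
I4 add r1: issue@5 deps=(3,0) exec_start@7 write@9
I5 add r1: issue@6 deps=(4,None) exec_start@9 write@10

Answer: 4 5 7 7 9 10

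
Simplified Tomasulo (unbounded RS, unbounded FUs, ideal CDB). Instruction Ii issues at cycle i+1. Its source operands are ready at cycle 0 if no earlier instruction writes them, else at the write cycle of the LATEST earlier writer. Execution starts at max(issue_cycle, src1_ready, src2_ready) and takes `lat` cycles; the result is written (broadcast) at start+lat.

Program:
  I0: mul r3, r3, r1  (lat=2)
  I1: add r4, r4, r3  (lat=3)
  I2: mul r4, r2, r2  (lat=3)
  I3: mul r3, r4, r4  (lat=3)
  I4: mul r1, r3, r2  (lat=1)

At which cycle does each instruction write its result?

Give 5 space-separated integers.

Answer: 3 6 6 9 10

Derivation:
I0 mul r3: issue@1 deps=(None,None) exec_start@1 write@3
I1 add r4: issue@2 deps=(None,0) exec_start@3 write@6
I2 mul r4: issue@3 deps=(None,None) exec_start@3 write@6
I3 mul r3: issue@4 deps=(2,2) exec_start@6 write@9
I4 mul r1: issue@5 deps=(3,None) exec_start@9 write@10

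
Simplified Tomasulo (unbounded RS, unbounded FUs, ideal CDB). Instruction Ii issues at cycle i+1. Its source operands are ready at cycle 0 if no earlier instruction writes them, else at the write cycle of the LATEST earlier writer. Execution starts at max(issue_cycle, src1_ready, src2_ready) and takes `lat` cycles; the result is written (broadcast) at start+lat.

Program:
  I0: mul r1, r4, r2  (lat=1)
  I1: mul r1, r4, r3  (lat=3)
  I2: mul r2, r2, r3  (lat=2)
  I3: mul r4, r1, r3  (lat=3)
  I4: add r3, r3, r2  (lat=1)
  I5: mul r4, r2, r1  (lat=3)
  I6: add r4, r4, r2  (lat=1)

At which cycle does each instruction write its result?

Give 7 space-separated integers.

Answer: 2 5 5 8 6 9 10

Derivation:
I0 mul r1: issue@1 deps=(None,None) exec_start@1 write@2
I1 mul r1: issue@2 deps=(None,None) exec_start@2 write@5
I2 mul r2: issue@3 deps=(None,None) exec_start@3 write@5
I3 mul r4: issue@4 deps=(1,None) exec_start@5 write@8
I4 add r3: issue@5 deps=(None,2) exec_start@5 write@6
I5 mul r4: issue@6 deps=(2,1) exec_start@6 write@9
I6 add r4: issue@7 deps=(5,2) exec_start@9 write@10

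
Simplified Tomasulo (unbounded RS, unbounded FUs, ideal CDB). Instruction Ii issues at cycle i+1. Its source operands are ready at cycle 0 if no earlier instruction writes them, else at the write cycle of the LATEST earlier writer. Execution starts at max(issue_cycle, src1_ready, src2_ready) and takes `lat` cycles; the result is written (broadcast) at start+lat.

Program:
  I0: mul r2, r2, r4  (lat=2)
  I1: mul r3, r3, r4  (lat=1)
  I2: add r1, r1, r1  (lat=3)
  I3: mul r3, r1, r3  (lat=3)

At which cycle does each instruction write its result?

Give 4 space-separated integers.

I0 mul r2: issue@1 deps=(None,None) exec_start@1 write@3
I1 mul r3: issue@2 deps=(None,None) exec_start@2 write@3
I2 add r1: issue@3 deps=(None,None) exec_start@3 write@6
I3 mul r3: issue@4 deps=(2,1) exec_start@6 write@9

Answer: 3 3 6 9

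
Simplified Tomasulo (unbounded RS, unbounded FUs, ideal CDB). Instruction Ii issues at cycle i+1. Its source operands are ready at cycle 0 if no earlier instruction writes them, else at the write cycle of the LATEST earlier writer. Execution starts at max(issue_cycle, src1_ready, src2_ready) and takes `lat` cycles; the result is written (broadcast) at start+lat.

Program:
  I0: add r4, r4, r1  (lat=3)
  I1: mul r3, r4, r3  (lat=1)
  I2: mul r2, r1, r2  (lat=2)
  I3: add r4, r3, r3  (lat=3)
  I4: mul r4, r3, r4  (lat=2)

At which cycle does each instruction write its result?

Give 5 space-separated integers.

Answer: 4 5 5 8 10

Derivation:
I0 add r4: issue@1 deps=(None,None) exec_start@1 write@4
I1 mul r3: issue@2 deps=(0,None) exec_start@4 write@5
I2 mul r2: issue@3 deps=(None,None) exec_start@3 write@5
I3 add r4: issue@4 deps=(1,1) exec_start@5 write@8
I4 mul r4: issue@5 deps=(1,3) exec_start@8 write@10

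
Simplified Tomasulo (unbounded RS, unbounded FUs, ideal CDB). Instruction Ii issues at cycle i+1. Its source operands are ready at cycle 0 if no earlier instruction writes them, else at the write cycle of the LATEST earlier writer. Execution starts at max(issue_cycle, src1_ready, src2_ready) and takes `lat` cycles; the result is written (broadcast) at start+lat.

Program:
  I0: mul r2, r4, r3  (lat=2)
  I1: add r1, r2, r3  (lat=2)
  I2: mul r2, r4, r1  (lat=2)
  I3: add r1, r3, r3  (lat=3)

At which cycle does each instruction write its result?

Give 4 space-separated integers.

I0 mul r2: issue@1 deps=(None,None) exec_start@1 write@3
I1 add r1: issue@2 deps=(0,None) exec_start@3 write@5
I2 mul r2: issue@3 deps=(None,1) exec_start@5 write@7
I3 add r1: issue@4 deps=(None,None) exec_start@4 write@7

Answer: 3 5 7 7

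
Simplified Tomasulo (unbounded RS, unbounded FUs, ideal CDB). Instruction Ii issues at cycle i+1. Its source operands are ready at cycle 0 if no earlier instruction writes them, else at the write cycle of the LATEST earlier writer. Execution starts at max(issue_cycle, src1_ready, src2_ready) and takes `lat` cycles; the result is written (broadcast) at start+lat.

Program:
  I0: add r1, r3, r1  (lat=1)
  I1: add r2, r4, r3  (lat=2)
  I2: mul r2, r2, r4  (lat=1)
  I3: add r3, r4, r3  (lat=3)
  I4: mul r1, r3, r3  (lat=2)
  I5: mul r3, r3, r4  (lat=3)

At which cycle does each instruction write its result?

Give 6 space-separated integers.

I0 add r1: issue@1 deps=(None,None) exec_start@1 write@2
I1 add r2: issue@2 deps=(None,None) exec_start@2 write@4
I2 mul r2: issue@3 deps=(1,None) exec_start@4 write@5
I3 add r3: issue@4 deps=(None,None) exec_start@4 write@7
I4 mul r1: issue@5 deps=(3,3) exec_start@7 write@9
I5 mul r3: issue@6 deps=(3,None) exec_start@7 write@10

Answer: 2 4 5 7 9 10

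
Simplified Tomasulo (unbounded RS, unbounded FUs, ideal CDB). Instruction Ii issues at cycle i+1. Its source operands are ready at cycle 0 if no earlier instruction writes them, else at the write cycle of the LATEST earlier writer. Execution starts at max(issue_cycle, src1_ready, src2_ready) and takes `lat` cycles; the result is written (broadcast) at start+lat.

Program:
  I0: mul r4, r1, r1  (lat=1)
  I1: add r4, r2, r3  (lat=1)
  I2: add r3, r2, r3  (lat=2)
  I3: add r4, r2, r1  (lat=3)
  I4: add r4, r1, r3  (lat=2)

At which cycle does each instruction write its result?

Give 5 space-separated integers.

Answer: 2 3 5 7 7

Derivation:
I0 mul r4: issue@1 deps=(None,None) exec_start@1 write@2
I1 add r4: issue@2 deps=(None,None) exec_start@2 write@3
I2 add r3: issue@3 deps=(None,None) exec_start@3 write@5
I3 add r4: issue@4 deps=(None,None) exec_start@4 write@7
I4 add r4: issue@5 deps=(None,2) exec_start@5 write@7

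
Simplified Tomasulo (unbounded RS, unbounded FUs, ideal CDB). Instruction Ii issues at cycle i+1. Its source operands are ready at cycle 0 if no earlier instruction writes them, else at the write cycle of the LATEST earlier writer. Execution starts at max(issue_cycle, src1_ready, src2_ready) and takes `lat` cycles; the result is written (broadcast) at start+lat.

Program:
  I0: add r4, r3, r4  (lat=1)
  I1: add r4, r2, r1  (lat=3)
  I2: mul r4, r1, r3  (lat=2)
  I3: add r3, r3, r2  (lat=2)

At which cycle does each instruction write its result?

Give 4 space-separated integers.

I0 add r4: issue@1 deps=(None,None) exec_start@1 write@2
I1 add r4: issue@2 deps=(None,None) exec_start@2 write@5
I2 mul r4: issue@3 deps=(None,None) exec_start@3 write@5
I3 add r3: issue@4 deps=(None,None) exec_start@4 write@6

Answer: 2 5 5 6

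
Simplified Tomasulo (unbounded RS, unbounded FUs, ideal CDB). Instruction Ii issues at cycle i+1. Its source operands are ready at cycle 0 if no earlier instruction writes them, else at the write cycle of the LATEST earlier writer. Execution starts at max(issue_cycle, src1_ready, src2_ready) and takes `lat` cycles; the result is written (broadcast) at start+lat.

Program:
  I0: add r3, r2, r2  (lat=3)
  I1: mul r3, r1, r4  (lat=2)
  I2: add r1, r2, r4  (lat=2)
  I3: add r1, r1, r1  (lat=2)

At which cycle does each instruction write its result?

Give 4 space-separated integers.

Answer: 4 4 5 7

Derivation:
I0 add r3: issue@1 deps=(None,None) exec_start@1 write@4
I1 mul r3: issue@2 deps=(None,None) exec_start@2 write@4
I2 add r1: issue@3 deps=(None,None) exec_start@3 write@5
I3 add r1: issue@4 deps=(2,2) exec_start@5 write@7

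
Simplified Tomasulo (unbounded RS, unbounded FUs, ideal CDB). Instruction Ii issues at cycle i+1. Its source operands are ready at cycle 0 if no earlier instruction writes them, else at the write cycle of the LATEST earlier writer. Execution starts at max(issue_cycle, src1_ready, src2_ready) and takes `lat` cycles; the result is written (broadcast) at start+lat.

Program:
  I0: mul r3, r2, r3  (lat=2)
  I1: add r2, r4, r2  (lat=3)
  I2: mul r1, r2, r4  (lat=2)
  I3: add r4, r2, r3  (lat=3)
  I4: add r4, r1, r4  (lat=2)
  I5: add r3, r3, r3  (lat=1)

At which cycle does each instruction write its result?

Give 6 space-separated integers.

I0 mul r3: issue@1 deps=(None,None) exec_start@1 write@3
I1 add r2: issue@2 deps=(None,None) exec_start@2 write@5
I2 mul r1: issue@3 deps=(1,None) exec_start@5 write@7
I3 add r4: issue@4 deps=(1,0) exec_start@5 write@8
I4 add r4: issue@5 deps=(2,3) exec_start@8 write@10
I5 add r3: issue@6 deps=(0,0) exec_start@6 write@7

Answer: 3 5 7 8 10 7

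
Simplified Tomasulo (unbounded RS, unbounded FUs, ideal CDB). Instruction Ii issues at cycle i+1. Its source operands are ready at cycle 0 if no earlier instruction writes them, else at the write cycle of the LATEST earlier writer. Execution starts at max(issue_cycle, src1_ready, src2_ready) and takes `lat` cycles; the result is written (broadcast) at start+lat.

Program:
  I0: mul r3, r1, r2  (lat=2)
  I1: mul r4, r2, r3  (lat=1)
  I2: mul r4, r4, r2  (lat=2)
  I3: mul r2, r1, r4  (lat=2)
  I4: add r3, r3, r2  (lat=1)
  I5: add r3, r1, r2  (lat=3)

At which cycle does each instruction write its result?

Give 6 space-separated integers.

Answer: 3 4 6 8 9 11

Derivation:
I0 mul r3: issue@1 deps=(None,None) exec_start@1 write@3
I1 mul r4: issue@2 deps=(None,0) exec_start@3 write@4
I2 mul r4: issue@3 deps=(1,None) exec_start@4 write@6
I3 mul r2: issue@4 deps=(None,2) exec_start@6 write@8
I4 add r3: issue@5 deps=(0,3) exec_start@8 write@9
I5 add r3: issue@6 deps=(None,3) exec_start@8 write@11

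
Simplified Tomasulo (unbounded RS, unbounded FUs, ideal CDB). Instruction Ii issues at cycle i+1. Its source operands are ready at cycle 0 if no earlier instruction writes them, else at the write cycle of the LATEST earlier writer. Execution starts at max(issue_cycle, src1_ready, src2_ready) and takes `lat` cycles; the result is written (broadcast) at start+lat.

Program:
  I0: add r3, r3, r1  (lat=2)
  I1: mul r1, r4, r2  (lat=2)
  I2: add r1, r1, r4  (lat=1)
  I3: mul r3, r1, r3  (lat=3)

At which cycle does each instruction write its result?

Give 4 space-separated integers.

I0 add r3: issue@1 deps=(None,None) exec_start@1 write@3
I1 mul r1: issue@2 deps=(None,None) exec_start@2 write@4
I2 add r1: issue@3 deps=(1,None) exec_start@4 write@5
I3 mul r3: issue@4 deps=(2,0) exec_start@5 write@8

Answer: 3 4 5 8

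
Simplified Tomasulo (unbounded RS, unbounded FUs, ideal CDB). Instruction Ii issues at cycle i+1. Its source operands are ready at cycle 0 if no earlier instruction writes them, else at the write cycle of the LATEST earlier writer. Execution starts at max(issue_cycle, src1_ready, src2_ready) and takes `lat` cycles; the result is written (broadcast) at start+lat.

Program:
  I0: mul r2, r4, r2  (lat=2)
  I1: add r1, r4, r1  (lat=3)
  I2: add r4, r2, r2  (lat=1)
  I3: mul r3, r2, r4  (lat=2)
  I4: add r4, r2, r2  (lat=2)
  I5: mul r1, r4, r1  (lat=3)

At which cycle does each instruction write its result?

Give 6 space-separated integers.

I0 mul r2: issue@1 deps=(None,None) exec_start@1 write@3
I1 add r1: issue@2 deps=(None,None) exec_start@2 write@5
I2 add r4: issue@3 deps=(0,0) exec_start@3 write@4
I3 mul r3: issue@4 deps=(0,2) exec_start@4 write@6
I4 add r4: issue@5 deps=(0,0) exec_start@5 write@7
I5 mul r1: issue@6 deps=(4,1) exec_start@7 write@10

Answer: 3 5 4 6 7 10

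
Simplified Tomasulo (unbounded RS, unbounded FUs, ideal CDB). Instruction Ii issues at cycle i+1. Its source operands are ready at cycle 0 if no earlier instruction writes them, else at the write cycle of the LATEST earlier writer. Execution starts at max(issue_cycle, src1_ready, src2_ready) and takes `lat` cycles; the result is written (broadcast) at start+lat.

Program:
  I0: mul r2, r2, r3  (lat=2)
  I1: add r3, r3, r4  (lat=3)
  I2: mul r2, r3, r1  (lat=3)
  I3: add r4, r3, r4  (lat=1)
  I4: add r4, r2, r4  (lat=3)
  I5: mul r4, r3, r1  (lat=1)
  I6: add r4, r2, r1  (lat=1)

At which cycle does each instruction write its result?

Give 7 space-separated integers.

Answer: 3 5 8 6 11 7 9

Derivation:
I0 mul r2: issue@1 deps=(None,None) exec_start@1 write@3
I1 add r3: issue@2 deps=(None,None) exec_start@2 write@5
I2 mul r2: issue@3 deps=(1,None) exec_start@5 write@8
I3 add r4: issue@4 deps=(1,None) exec_start@5 write@6
I4 add r4: issue@5 deps=(2,3) exec_start@8 write@11
I5 mul r4: issue@6 deps=(1,None) exec_start@6 write@7
I6 add r4: issue@7 deps=(2,None) exec_start@8 write@9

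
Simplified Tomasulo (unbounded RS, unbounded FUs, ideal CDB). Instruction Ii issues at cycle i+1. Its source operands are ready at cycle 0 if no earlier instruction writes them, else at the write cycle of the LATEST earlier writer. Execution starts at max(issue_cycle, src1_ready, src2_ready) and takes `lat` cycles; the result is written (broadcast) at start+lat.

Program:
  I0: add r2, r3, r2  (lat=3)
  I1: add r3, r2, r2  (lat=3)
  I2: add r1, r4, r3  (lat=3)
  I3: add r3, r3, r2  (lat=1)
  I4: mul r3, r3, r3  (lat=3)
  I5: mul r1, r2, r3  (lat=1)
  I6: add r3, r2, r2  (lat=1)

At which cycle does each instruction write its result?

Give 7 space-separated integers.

I0 add r2: issue@1 deps=(None,None) exec_start@1 write@4
I1 add r3: issue@2 deps=(0,0) exec_start@4 write@7
I2 add r1: issue@3 deps=(None,1) exec_start@7 write@10
I3 add r3: issue@4 deps=(1,0) exec_start@7 write@8
I4 mul r3: issue@5 deps=(3,3) exec_start@8 write@11
I5 mul r1: issue@6 deps=(0,4) exec_start@11 write@12
I6 add r3: issue@7 deps=(0,0) exec_start@7 write@8

Answer: 4 7 10 8 11 12 8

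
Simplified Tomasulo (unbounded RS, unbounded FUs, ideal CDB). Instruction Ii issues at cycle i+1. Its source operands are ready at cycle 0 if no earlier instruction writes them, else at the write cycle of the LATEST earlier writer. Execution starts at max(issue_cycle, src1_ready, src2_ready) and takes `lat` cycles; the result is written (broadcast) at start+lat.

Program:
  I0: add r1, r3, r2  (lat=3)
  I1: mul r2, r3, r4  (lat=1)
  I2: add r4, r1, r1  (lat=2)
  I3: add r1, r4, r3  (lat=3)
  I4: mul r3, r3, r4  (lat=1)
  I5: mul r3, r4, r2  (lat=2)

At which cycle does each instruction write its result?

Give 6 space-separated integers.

Answer: 4 3 6 9 7 8

Derivation:
I0 add r1: issue@1 deps=(None,None) exec_start@1 write@4
I1 mul r2: issue@2 deps=(None,None) exec_start@2 write@3
I2 add r4: issue@3 deps=(0,0) exec_start@4 write@6
I3 add r1: issue@4 deps=(2,None) exec_start@6 write@9
I4 mul r3: issue@5 deps=(None,2) exec_start@6 write@7
I5 mul r3: issue@6 deps=(2,1) exec_start@6 write@8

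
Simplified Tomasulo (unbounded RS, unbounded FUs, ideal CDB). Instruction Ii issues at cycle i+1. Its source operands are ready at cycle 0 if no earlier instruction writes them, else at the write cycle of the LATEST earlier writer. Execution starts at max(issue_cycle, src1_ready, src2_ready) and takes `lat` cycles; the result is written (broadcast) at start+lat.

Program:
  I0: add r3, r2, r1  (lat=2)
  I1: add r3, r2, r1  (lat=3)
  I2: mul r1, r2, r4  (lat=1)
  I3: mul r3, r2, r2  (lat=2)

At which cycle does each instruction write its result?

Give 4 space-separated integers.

Answer: 3 5 4 6

Derivation:
I0 add r3: issue@1 deps=(None,None) exec_start@1 write@3
I1 add r3: issue@2 deps=(None,None) exec_start@2 write@5
I2 mul r1: issue@3 deps=(None,None) exec_start@3 write@4
I3 mul r3: issue@4 deps=(None,None) exec_start@4 write@6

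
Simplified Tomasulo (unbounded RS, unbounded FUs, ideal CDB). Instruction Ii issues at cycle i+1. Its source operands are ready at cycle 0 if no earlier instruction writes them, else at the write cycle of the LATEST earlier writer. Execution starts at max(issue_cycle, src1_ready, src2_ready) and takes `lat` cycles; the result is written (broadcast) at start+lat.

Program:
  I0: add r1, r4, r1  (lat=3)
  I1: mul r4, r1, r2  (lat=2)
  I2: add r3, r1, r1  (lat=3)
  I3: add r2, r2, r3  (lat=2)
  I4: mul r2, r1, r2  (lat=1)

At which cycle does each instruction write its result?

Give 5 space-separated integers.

I0 add r1: issue@1 deps=(None,None) exec_start@1 write@4
I1 mul r4: issue@2 deps=(0,None) exec_start@4 write@6
I2 add r3: issue@3 deps=(0,0) exec_start@4 write@7
I3 add r2: issue@4 deps=(None,2) exec_start@7 write@9
I4 mul r2: issue@5 deps=(0,3) exec_start@9 write@10

Answer: 4 6 7 9 10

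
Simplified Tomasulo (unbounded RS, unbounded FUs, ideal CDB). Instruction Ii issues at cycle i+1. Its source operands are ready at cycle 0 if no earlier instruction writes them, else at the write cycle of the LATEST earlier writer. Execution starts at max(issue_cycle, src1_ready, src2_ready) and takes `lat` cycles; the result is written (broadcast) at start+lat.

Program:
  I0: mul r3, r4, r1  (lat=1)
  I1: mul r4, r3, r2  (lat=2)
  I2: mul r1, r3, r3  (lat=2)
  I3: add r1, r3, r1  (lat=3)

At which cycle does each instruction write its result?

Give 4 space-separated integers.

I0 mul r3: issue@1 deps=(None,None) exec_start@1 write@2
I1 mul r4: issue@2 deps=(0,None) exec_start@2 write@4
I2 mul r1: issue@3 deps=(0,0) exec_start@3 write@5
I3 add r1: issue@4 deps=(0,2) exec_start@5 write@8

Answer: 2 4 5 8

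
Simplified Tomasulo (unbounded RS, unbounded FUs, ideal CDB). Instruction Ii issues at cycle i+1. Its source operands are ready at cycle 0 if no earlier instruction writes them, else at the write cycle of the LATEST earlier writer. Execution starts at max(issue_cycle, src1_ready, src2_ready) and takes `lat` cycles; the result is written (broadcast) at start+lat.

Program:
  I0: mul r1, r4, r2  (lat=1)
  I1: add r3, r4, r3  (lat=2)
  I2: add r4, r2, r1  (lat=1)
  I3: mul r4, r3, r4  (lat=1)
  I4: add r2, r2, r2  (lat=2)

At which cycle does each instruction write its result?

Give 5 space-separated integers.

Answer: 2 4 4 5 7

Derivation:
I0 mul r1: issue@1 deps=(None,None) exec_start@1 write@2
I1 add r3: issue@2 deps=(None,None) exec_start@2 write@4
I2 add r4: issue@3 deps=(None,0) exec_start@3 write@4
I3 mul r4: issue@4 deps=(1,2) exec_start@4 write@5
I4 add r2: issue@5 deps=(None,None) exec_start@5 write@7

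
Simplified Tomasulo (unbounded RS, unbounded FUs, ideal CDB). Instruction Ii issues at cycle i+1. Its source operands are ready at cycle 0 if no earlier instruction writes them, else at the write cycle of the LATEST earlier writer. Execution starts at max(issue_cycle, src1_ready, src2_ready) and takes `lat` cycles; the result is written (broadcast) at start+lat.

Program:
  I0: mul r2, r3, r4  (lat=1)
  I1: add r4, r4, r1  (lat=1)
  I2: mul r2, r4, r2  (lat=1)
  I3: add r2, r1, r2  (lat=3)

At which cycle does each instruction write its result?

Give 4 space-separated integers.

Answer: 2 3 4 7

Derivation:
I0 mul r2: issue@1 deps=(None,None) exec_start@1 write@2
I1 add r4: issue@2 deps=(None,None) exec_start@2 write@3
I2 mul r2: issue@3 deps=(1,0) exec_start@3 write@4
I3 add r2: issue@4 deps=(None,2) exec_start@4 write@7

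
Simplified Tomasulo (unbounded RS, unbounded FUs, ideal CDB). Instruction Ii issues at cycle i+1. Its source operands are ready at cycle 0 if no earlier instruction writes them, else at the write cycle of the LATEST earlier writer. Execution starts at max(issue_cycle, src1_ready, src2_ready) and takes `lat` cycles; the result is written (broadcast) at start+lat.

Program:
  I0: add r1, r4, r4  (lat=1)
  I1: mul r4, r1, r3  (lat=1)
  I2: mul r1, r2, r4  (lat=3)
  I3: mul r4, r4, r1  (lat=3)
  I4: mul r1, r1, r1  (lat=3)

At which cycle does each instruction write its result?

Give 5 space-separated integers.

Answer: 2 3 6 9 9

Derivation:
I0 add r1: issue@1 deps=(None,None) exec_start@1 write@2
I1 mul r4: issue@2 deps=(0,None) exec_start@2 write@3
I2 mul r1: issue@3 deps=(None,1) exec_start@3 write@6
I3 mul r4: issue@4 deps=(1,2) exec_start@6 write@9
I4 mul r1: issue@5 deps=(2,2) exec_start@6 write@9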